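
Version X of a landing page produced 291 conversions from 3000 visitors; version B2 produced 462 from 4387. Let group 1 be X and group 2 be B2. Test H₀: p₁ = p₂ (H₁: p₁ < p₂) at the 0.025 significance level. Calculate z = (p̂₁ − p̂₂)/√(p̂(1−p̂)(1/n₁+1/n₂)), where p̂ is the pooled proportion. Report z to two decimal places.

z = -1.16

p̂₁ = 291/3000 = 0.09700, p̂₂ = 462/4387 = 0.10531.
Pooled p̂ = (291+462)/(3000+4387) = 753/7387 = 0.10194.
SE = √(0.0915449 × 0.00056128) = 0.00717.
z = (0.09700 − 0.10531)/0.00717 = -0.00831/0.00717 = -1.16.
p-value = P(Z < -1.159) ≈ 0.1231. With α = 0.025, fail to reject H₀.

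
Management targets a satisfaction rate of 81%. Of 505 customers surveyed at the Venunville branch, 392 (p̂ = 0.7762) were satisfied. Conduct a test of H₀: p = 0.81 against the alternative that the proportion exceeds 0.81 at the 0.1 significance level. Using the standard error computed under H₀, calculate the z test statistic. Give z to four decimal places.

p̂ = 392/505 = 0.776238.
Under H₀, SE = √(0.81·0.19/505) = √(0.000304752) = 0.017457.
z = (0.776238 − 0.81)/0.017457 = -0.033762/0.017457 = -1.9340.
p-value = P(Z > -1.934) ≈ 0.9734; since p > α = 0.1, fail to reject H₀.

z = -1.9340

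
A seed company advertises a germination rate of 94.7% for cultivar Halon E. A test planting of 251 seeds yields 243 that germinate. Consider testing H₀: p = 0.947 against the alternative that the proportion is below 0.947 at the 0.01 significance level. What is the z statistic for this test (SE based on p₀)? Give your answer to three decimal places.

p̂ = 243/251 ≈ 0.96813.
SE = √(p₀(1−p₀)/n) = √(0.050191/251) = 0.01414.
z = (0.96813 − 0.947)/0.01414 = 0.02113/0.01414 = 1.494.
p-value = P(Z < 1.494) ≈ 0.9324, so at α = 0.01 we fail to reject H₀.

z = 1.494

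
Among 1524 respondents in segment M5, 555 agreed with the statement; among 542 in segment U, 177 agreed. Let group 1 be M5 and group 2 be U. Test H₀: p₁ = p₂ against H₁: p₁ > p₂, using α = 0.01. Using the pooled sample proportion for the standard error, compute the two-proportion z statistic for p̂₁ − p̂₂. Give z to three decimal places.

p̂₁ = 555/1524 ≈ 0.36417, p̂₂ = 177/542 ≈ 0.32657.
Pooled p̂ = (555+177)/(1524+542) = 732/2066 = 0.35431.
SE = √(0.228774 × 0.00250119) = 0.02392.
z = (0.36417 − 0.32657)/0.02392 = 0.03760/0.02392 = 1.572.
p-value = P(Z > 1.572) ≈ 0.0580; since p > α = 0.01, fail to reject H₀.

z = 1.572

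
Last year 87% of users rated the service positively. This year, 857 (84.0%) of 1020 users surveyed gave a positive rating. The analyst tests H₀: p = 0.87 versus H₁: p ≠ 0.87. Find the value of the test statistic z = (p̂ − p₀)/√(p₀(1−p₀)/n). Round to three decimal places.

z = -2.830

p̂ = 857/1020 = 0.84020.
Standard error under H₀: √(0.87×0.13/1020) = 0.01053.
z = (0.84020 − 0.87)/0.01053 = -0.02980/0.01053 = -2.830.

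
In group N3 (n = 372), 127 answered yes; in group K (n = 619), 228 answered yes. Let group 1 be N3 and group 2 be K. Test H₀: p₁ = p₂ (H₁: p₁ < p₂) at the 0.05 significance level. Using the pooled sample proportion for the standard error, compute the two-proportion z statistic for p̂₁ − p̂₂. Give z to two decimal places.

z = -0.86

p̂₁ = 127/372 ≈ 0.34140, p̂₂ = 228/619 ≈ 0.36834.
Pooled p̂ = (127+228)/(372+619) = 355/991 = 0.35822.
SE = √(p̂(1−p̂)(1/n₁+1/n₂)) = √(0.35822·0.64178·0.00430368) = √(0.000989414) = 0.03145.
z = (0.34140 − 0.36834)/0.03145 = -0.02694/0.03145 = -0.86.
p-value = P(Z < -0.856) ≈ 0.1959; since p > α = 0.05, fail to reject H₀.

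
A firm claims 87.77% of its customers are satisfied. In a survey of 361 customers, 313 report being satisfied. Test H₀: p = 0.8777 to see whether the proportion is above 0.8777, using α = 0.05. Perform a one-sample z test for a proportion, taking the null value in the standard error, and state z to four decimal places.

z = -0.6184

p̂ = 313/361 ≈ 0.867036.
SE = √(p₀(1−p₀)/n) = √(0.10734/361) = 0.017244.
z = (0.867036 − 0.8777)/0.017244 = -0.010664/0.017244 = -0.6184.
p-value = P(Z > -0.618) ≈ 0.7319. With α = 0.05, fail to reject H₀.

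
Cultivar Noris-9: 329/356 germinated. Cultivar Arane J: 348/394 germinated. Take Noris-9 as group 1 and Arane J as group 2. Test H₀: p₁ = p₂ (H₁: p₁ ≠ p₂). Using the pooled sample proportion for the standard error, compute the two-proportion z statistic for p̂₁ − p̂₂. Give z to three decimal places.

z = 1.887

p̂₁ = 329/356 ≈ 0.924157, p̂₂ = 348/394 ≈ 0.883249.
Pooled p̂ = (329+348)/(356+394) = 677/750 = 0.902667.
SE = √(p̂(1−p̂)(1/n₁+1/n₂)) = √(0.902667·0.097333·0.00534706) = √(0.00046979) = 0.021675.
z = (0.924157 − 0.883249)/0.021675 = 0.040908/0.021675 = 1.887.
p-value = 2·P(Z > 1.887) ≈ 0.0591.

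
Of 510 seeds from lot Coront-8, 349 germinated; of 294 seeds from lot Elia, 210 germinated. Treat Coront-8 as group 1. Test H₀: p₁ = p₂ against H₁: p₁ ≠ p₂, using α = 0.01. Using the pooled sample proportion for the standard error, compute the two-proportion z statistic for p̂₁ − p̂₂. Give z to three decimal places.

p̂₁ = 349/510 = 0.68431, p̂₂ = 210/294 = 0.71429.
Pooled p̂ = (349+210)/(510+294) = 559/804 = 0.69527.
SE = √(p̂(1−p̂)(1/n₁+1/n₂)) = √(0.69527·0.30473·0.00536214) = √(0.00113607) = 0.03371.
z = (0.68431 − 0.71429)/0.03371 = -0.02998/0.03371 = -0.889.
Two-sided p-value ≈ 2·Φ(−0.889) = 0.3739. With α = 0.01, fail to reject H₀.

z = -0.889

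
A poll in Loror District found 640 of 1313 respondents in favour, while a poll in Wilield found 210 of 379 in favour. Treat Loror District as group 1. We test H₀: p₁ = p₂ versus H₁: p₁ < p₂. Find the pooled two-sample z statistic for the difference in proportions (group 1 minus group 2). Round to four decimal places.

z = -2.2863

p̂₁ = 640/1313 ≈ 0.487433, p̂₂ = 210/379 ≈ 0.554090.
Pooled p̂ = (640+210)/(1313+379) = 850/1692 = 0.502364.
SE = √(0.249994 × 0.00340014) = 0.029155.
z = (0.487433 − 0.554090)/0.029155 = -0.066657/0.029155 = -2.2863.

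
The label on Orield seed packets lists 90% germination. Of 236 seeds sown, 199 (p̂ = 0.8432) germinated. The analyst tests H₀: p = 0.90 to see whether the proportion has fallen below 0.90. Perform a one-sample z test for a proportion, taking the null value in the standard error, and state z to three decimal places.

p̂ = 199/236 = 0.843220.
Under H₀, SE = √(0.9·0.1/236) = √(0.000381356) = 0.019528.
z = (0.843220 − 0.9)/0.019528 = -0.056780/0.019528 = -2.908.
p-value = P(Z < -2.908) ≈ 0.0018.

z = -2.908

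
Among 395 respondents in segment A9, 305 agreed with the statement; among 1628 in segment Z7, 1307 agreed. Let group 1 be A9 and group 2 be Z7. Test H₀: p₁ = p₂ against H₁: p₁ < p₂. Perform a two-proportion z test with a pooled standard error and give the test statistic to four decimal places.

z = -1.3592

p̂₁ = 305/395 ≈ 0.772152, p̂₂ = 1307/1628 ≈ 0.802826.
Pooled p̂ = (305+1307)/(395+1628) = 1612/2023 = 0.796836.
SE = √(0.161888 × 0.0031459) = 0.022567.
z = (0.772152 − 0.802826)/0.022567 = -0.030674/0.022567 = -1.3592.
p-value = P(Z < -1.359) ≈ 0.0870.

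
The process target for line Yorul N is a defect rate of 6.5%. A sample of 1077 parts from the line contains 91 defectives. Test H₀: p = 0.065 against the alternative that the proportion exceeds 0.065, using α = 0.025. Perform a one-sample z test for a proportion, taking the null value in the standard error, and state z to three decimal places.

p̂ = 91/1077 ≈ 0.08449.
SE = √(p₀(1−p₀)/n) = √(0.060775/1077) = 0.00751.
z = (0.08449 − 0.065)/0.00751 = 0.01949/0.00751 = 2.595.
p-value = P(Z > 2.595) ≈ 0.0047. With α = 0.025, reject H₀.

z = 2.595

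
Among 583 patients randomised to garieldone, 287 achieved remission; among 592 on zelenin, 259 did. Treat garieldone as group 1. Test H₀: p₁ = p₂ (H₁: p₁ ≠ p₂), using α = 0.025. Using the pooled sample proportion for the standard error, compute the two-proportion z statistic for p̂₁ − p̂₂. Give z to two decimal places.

p̂₁ = 287/583 = 0.4923, p̂₂ = 259/592 = 0.4375.
Pooled p̂ = (287+259)/(583+592) = 546/1175 = 0.4647.
SE = √(0.248753 × 0.00340446) = 0.0291.
z = (0.4923 − 0.4375)/0.0291 = 0.0548/0.0291 = 1.88.
Two-sided p-value ≈ 2·Φ(−1.882) = 0.0598. With α = 0.025, fail to reject H₀.

z = 1.88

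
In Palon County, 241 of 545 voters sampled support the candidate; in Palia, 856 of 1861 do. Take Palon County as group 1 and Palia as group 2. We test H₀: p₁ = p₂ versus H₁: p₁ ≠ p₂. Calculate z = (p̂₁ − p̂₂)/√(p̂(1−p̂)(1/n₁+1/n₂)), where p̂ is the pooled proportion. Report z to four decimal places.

z = -0.7324

p̂₁ = 241/545 ≈ 0.442202, p̂₂ = 856/1861 ≈ 0.459968.
Pooled p̂ = (241+856)/(545+1861) = 1097/2406 = 0.455943.
SE = √(0.248059 × 0.00237221) = 0.024258.
z = (0.442202 − 0.459968)/0.024258 = -0.017766/0.024258 = -0.7324.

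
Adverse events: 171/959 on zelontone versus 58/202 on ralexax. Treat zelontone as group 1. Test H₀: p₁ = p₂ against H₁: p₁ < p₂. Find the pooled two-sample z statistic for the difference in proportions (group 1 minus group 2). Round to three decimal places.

z = -3.532

p̂₁ = 171/959 ≈ 0.17831, p̂₂ = 58/202 ≈ 0.28713.
Pooled p̂ = (171+58)/(959+202) = 229/1161 = 0.19724.
SE = √(p̂(1−p̂)(1/n₁+1/n₂)) = √(0.19724·0.80276·0.00599325) = √(0.000948963) = 0.03081.
z = (0.17831 − 0.28713)/0.03081 = -0.10882/0.03081 = -3.532.
p-value = P(Z < -3.532) ≈ 0.0002.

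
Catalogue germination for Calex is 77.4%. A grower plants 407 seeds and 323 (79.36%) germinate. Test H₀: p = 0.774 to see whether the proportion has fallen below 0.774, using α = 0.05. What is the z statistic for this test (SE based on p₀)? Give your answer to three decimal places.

p̂ = 323/407 = 0.79361.
Under H₀, SE = √(0.774·0.226/407) = √(0.000429789) = 0.02073.
z = (0.79361 − 0.774)/0.02073 = 0.01961/0.02073 = 0.946.
p-value = P(Z < 0.946) ≈ 0.8279; since p > α = 0.05, fail to reject H₀.

z = 0.946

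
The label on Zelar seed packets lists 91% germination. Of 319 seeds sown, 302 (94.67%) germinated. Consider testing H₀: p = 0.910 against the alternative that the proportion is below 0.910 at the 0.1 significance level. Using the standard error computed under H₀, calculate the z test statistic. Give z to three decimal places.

p̂ = 302/319 ≈ 0.946708.
Standard error under H₀: √(0.91×0.09/319) = 0.016023.
z = (0.946708 − 0.91)/0.016023 = 0.036708/0.016023 = 2.291.
p-value = P(Z < 2.291) ≈ 0.9890; since p > α = 0.1, fail to reject H₀.

z = 2.291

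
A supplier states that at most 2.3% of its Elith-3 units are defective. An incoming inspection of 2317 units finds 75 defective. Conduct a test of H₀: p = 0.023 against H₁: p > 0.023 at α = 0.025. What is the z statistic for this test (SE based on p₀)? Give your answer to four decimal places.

p̂ = 75/2317 ≈ 0.0323694.
SE = √(p₀(1−p₀)/n) = √(0.022471/2317) = 0.0031142.
z = (0.0323694 − 0.023)/0.0031142 = 0.0093694/0.0031142 = 3.0086.
p-value = P(Z > 3.009) ≈ 0.0013, so at α = 0.025 we reject H₀.

z = 3.0086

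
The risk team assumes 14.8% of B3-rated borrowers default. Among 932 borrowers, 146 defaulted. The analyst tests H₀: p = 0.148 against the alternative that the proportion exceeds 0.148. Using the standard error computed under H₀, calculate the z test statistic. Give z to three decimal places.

z = 0.744

p̂ = 146/932 ≈ 0.15665.
Standard error under H₀: √(0.148×0.852/932) = 0.01163.
z = (0.15665 − 0.148)/0.01163 = 0.00865/0.01163 = 0.744.
p-value = P(Z > 0.744) ≈ 0.2285.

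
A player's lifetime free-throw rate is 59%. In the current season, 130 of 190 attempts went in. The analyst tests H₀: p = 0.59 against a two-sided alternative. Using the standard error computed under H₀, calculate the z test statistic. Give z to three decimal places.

p̂ = 130/190 = 0.68421.
SE = √(p₀(1−p₀)/n) = √(0.2419/190) = 0.03568.
z = (0.68421 − 0.59)/0.03568 = 0.09421/0.03568 = 2.640.

z = 2.640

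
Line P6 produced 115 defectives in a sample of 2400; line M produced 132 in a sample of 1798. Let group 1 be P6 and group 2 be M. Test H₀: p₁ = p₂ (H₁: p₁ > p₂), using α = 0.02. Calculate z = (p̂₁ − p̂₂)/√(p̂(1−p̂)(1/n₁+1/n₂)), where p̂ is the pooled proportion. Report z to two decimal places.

p̂₁ = 115/2400 ≈ 0.04792, p̂₂ = 132/1798 ≈ 0.07341.
Pooled p̂ = (115+132)/(2400+1798) = 247/4198 = 0.05884.
SE = √(0.0553757 × 0.00097284) = 0.00734.
z = (0.04792 − 0.07341)/0.00734 = -0.02549/0.00734 = -3.47.
p-value = P(Z > -3.474) ≈ 0.9997, so at α = 0.02 we fail to reject H₀.

z = -3.47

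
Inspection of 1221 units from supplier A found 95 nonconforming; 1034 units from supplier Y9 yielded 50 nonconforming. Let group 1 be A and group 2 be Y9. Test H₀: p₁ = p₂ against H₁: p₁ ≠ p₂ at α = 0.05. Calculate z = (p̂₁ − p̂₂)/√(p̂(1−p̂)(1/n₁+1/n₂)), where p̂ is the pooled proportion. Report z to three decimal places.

z = 2.841

p̂₁ = 95/1221 ≈ 0.077805, p̂₂ = 50/1034 ≈ 0.048356.
Pooled p̂ = (95+50)/(1221+1034) = 145/2255 = 0.064302.
SE = √(0.0601669 × 0.00178612) = 0.010367.
z = (0.077805 − 0.048356)/0.010367 = 0.029449/0.010367 = 2.841.
Two-sided p-value ≈ 2·Φ(−2.841) = 0.0045. With α = 0.05, reject H₀.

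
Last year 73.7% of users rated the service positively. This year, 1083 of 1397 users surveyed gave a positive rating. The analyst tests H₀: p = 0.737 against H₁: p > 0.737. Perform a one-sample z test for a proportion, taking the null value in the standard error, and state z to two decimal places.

p̂ = 1083/1397 = 0.77523.
Standard error under H₀: √(0.737×0.263/1397) = 0.01178.
z = (0.77523 − 0.737)/0.01178 = 0.03823/0.01178 = 3.25.
p-value = P(Z > 3.246) ≈ 0.0006.

z = 3.25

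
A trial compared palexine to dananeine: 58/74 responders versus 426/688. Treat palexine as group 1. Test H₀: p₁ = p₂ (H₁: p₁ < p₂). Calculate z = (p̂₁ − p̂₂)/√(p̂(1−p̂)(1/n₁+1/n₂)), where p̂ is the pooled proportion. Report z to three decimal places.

z = 2.795

p̂₁ = 58/74 = 0.78378, p̂₂ = 426/688 = 0.61919.
Pooled p̂ = (58+426)/(74+688) = 484/762 = 0.63517.
SE = √(p̂(1−p̂)(1/n₁+1/n₂)) = √(0.63517·0.36483·0.014967) = √(0.00346829) = 0.05889.
z = (0.78378 − 0.61919)/0.05889 = 0.16459/0.05889 = 2.795.
p-value = P(Z < 2.795) ≈ 0.9974.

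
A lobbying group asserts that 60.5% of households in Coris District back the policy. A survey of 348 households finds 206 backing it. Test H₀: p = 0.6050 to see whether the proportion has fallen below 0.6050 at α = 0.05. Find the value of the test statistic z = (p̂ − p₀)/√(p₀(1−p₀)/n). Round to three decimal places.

p̂ = 206/348 = 0.59195.
Standard error under H₀: √(0.605×0.395/348) = 0.02621.
z = (0.59195 − 0.605)/0.02621 = -0.01305/0.02621 = -0.498.
p-value = P(Z < -0.498) ≈ 0.3093. With α = 0.05, fail to reject H₀.

z = -0.498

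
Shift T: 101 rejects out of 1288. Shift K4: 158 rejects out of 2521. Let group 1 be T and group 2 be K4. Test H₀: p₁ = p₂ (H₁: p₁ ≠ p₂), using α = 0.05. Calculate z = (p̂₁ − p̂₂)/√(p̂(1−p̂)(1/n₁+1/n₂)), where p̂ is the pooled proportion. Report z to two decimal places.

z = 1.83

p̂₁ = 101/1288 = 0.0784, p̂₂ = 158/2521 = 0.0627.
Pooled p̂ = (101+158)/(1288+2521) = 259/3809 = 0.0680.
SE = √(0.0633733 × 0.00117307) = 0.0086.
z = (0.0784 − 0.0627)/0.0086 = 0.0157/0.0086 = 1.83.
Two-sided p-value ≈ 2·Φ(−1.826) = 0.0679. With α = 0.05, fail to reject H₀.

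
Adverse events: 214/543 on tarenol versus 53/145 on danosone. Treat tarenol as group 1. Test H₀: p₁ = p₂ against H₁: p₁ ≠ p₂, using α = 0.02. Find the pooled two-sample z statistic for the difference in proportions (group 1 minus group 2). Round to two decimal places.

p̂₁ = 214/543 = 0.3941, p̂₂ = 53/145 = 0.3655.
Pooled p̂ = (214+53)/(543+145) = 267/688 = 0.3881.
SE = √(0.237474 × 0.00873817) = 0.0456.
z = (0.3941 − 0.3655)/0.0456 = 0.0286/0.0456 = 0.63.
p-value = 2·P(Z > 0.628) ≈ 0.5303, so at α = 0.02 we fail to reject H₀.

z = 0.63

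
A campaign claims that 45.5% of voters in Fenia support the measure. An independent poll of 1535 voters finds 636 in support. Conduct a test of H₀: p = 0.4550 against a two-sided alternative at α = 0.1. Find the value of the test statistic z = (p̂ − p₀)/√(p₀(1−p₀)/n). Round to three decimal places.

z = -3.200

p̂ = 636/1535 ≈ 0.41433.
Standard error under H₀: √(0.455×0.545/1535) = 0.01271.
z = (0.41433 − 0.455)/0.01271 = -0.04067/0.01271 = -3.200.
p-value = 2·P(Z > 3.200) ≈ 0.0014, so at α = 0.1 we reject H₀.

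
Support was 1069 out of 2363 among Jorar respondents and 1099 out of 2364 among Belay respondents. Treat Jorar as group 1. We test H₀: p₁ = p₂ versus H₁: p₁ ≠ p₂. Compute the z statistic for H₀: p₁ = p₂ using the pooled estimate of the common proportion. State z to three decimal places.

z = -0.862

p̂₁ = 1069/2363 ≈ 0.452391, p̂₂ = 1099/2364 ≈ 0.464890.
Pooled p̂ = (1069+1099)/(2363+2364) = 2168/4727 = 0.458642.
SE = √(p̂(1−p̂)(1/n₁+1/n₂)) = √(0.458642·0.541358·0.000846203) = √(0.000210103) = 0.014495.
z = (0.452391 − 0.464890)/0.014495 = -0.012499/0.014495 = -0.862.
Two-sided p-value ≈ 2·Φ(−0.862) = 0.3885.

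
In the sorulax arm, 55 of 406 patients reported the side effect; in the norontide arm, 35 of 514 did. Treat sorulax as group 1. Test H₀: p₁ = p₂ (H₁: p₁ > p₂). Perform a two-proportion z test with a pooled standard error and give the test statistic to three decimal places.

z = 3.416

p̂₁ = 55/406 ≈ 0.135468, p̂₂ = 35/514 ≈ 0.068093.
Pooled p̂ = (55+35)/(406+514) = 90/920 = 0.097826.
SE = √(p̂(1−p̂)(1/n₁+1/n₂)) = √(0.097826·0.902174·0.00440858) = √(0.000389084) = 0.019725.
z = (0.135468 − 0.068093)/0.019725 = 0.067375/0.019725 = 3.416.
p-value = P(Z > 3.416) ≈ 0.0003.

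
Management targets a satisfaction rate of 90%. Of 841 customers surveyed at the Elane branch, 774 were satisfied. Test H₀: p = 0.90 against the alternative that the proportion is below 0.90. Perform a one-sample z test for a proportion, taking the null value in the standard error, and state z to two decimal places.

p̂ = 774/841 ≈ 0.9203.
Standard error under H₀: √(0.9×0.1/841) = 0.0103.
z = (0.9203 − 0.9)/0.0103 = 0.0203/0.0103 = 1.97.
p-value = P(Z < 1.966) ≈ 0.9753.

z = 1.97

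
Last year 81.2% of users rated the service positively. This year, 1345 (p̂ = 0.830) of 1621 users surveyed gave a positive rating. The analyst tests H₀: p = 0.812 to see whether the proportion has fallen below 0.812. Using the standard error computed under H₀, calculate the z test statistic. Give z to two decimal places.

p̂ = 1345/1621 = 0.82973.
Under H₀, SE = √(0.812·0.188/1621) = √(9.4174e-05) = 0.00970.
z = (0.82973 − 0.812)/0.00970 = 0.01773/0.00970 = 1.83.
p-value = P(Z < 1.828) ≈ 0.9662.

z = 1.83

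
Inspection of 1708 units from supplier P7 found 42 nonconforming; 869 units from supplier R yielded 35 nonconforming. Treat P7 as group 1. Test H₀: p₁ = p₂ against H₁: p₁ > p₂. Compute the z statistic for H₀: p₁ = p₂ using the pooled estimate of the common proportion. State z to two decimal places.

z = -2.21

p̂₁ = 42/1708 = 0.0246, p̂₂ = 35/869 = 0.0403.
Pooled p̂ = (42+35)/(1708+869) = 77/2577 = 0.0299.
SE = √(p̂(1−p̂)(1/n₁+1/n₂)) = √(0.0299·0.9701·0.00173623) = √(5.03279e-05) = 0.0071.
z = (0.0246 − 0.0403)/0.0071 = -0.0157/0.0071 = -2.21.
p-value = P(Z > -2.211) ≈ 0.9865.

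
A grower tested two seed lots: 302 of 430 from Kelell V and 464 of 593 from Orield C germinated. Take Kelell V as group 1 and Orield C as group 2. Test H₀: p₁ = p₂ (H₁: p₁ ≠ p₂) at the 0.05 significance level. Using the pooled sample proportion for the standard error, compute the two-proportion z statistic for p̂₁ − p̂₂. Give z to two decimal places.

z = -2.92

p̂₁ = 302/430 ≈ 0.7023, p̂₂ = 464/593 ≈ 0.7825.
Pooled p̂ = (302+464)/(430+593) = 766/1023 = 0.7488.
SE = √(0.188109 × 0.00401192) = 0.0275.
z = (0.7023 − 0.7825)/0.0275 = -0.0802/0.0275 = -2.92.
Two-sided p-value ≈ 2·Φ(−2.917) = 0.0035, so at α = 0.05 we reject H₀.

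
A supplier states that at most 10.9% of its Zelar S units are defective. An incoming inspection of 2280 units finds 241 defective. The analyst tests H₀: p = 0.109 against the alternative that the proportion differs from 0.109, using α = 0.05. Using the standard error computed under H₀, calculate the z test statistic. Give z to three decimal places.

z = -0.505

p̂ = 241/2280 = 0.10570.
SE = √(p₀(1−p₀)/n) = √(0.097119/2280) = 0.00653.
z = (0.10570 − 0.109)/0.00653 = -0.00330/0.00653 = -0.505.
p-value = 2·P(Z > 0.505) ≈ 0.6133, so at α = 0.05 we fail to reject H₀.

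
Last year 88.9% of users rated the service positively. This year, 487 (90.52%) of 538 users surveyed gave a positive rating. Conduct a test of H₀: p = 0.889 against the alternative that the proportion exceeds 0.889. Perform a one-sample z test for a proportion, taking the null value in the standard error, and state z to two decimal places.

p̂ = 487/538 ≈ 0.9052.
Under H₀, SE = √(0.889·0.111/538) = √(0.000183418) = 0.0135.
z = (0.9052 − 0.889)/0.0135 = 0.0162/0.0135 = 1.20.
p-value = P(Z > 1.197) ≈ 0.1158.

z = 1.20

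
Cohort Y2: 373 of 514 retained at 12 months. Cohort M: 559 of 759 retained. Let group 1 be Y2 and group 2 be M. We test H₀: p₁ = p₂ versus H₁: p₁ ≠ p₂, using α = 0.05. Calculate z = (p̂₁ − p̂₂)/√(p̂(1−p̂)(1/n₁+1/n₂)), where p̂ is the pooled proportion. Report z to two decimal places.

z = -0.43

p̂₁ = 373/514 = 0.7257, p̂₂ = 559/759 = 0.7365.
Pooled p̂ = (373+559)/(514+759) = 932/1273 = 0.7321.
SE = √(0.196116 × 0.00326305) = 0.0253.
z = (0.7257 − 0.7365)/0.0253 = -0.0108/0.0253 = -0.43.
p-value = 2·P(Z > 0.428) ≈ 0.6690; since p > α = 0.05, fail to reject H₀.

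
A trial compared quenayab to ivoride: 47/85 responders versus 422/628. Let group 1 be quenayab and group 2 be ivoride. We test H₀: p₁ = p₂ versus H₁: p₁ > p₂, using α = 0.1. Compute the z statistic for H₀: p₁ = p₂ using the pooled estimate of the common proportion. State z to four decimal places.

z = -2.1708

p̂₁ = 47/85 = 0.552941, p̂₂ = 422/628 = 0.671975.
Pooled p̂ = (47+422)/(85+628) = 469/713 = 0.657784.
SE = √(0.225104 × 0.0133571) = 0.054834.
z = (0.552941 − 0.671975)/0.054834 = -0.119034/0.054834 = -2.1708.
p-value = P(Z > -2.171) ≈ 0.9850, so at α = 0.1 we fail to reject H₀.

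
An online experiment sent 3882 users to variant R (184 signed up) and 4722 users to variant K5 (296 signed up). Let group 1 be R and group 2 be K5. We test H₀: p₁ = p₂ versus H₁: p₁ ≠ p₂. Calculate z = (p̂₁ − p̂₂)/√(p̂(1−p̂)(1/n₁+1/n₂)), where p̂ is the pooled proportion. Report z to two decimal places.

z = -3.07

p̂₁ = 184/3882 ≈ 0.047398, p̂₂ = 296/4722 ≈ 0.062685.
Pooled p̂ = (184+296)/(3882+4722) = 480/8604 = 0.055788.
SE = √(0.0526757 × 0.000469374) = 0.004972.
z = (0.047398 − 0.062685)/0.004972 = -0.015287/0.004972 = -3.07.
p-value = 2·P(Z > 3.074) ≈ 0.0021.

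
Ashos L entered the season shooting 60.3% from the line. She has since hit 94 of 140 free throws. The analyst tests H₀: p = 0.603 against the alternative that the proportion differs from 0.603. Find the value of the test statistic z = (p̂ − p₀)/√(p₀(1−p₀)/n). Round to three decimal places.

p̂ = 94/140 = 0.67143.
Under H₀, SE = √(0.603·0.397/140) = √(0.00170994) = 0.04135.
z = (0.67143 − 0.603)/0.04135 = 0.06843/0.04135 = 1.655.

z = 1.655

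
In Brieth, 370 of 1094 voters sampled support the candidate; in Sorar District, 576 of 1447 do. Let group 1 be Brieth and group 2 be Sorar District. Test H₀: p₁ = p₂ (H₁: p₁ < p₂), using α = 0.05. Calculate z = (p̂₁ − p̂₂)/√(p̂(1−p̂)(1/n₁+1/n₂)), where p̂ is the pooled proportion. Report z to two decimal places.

p̂₁ = 370/1094 ≈ 0.3382, p̂₂ = 576/1447 ≈ 0.3981.
Pooled p̂ = (370+576)/(1094+1447) = 946/2541 = 0.3723.
SE = √(0.233691 × 0.00160516) = 0.0194.
z = (0.3382 − 0.3981)/0.0194 = -0.0599/0.0194 = -3.09.
p-value = P(Z < -3.091) ≈ 0.0010, so at α = 0.05 we reject H₀.

z = -3.09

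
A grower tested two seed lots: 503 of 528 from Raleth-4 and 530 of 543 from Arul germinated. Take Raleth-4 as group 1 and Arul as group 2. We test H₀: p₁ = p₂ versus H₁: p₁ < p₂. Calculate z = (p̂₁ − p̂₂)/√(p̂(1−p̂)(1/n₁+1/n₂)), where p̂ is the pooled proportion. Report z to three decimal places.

z = -2.070

p̂₁ = 503/528 = 0.95265, p̂₂ = 530/543 = 0.97606.
Pooled p̂ = (503+530)/(528+543) = 1033/1071 = 0.96452.
SE = √(p̂(1−p̂)(1/n₁+1/n₂)) = √(0.96452·0.03548·0.00373556) = √(0.000127838) = 0.01131.
z = (0.95265 − 0.97606)/0.01131 = -0.02341/0.01131 = -2.070.
p-value = P(Z < -2.070) ≈ 0.0192.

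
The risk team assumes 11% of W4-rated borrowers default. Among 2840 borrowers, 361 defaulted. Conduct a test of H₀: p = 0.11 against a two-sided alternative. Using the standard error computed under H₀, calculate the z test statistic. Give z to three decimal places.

p̂ = 361/2840 = 0.12711.
Under H₀, SE = √(0.11·0.89/2840) = √(3.44718e-05) = 0.00587.
z = (0.12711 − 0.11)/0.00587 = 0.01711/0.00587 = 2.915.
Two-sided p-value ≈ 2·Φ(−2.915) = 0.0036.

z = 2.915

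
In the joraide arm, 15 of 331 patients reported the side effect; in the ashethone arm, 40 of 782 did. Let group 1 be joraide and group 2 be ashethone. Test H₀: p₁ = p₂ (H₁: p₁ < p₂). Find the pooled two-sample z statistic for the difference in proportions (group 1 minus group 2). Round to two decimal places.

p̂₁ = 15/331 ≈ 0.04532, p̂₂ = 40/782 ≈ 0.05115.
Pooled p̂ = (15+40)/(331+782) = 55/1113 = 0.04942.
SE = √(0.0469741 × 0.00429992) = 0.01421.
z = (0.04532 − 0.05115)/0.01421 = -0.00583/0.01421 = -0.41.

z = -0.41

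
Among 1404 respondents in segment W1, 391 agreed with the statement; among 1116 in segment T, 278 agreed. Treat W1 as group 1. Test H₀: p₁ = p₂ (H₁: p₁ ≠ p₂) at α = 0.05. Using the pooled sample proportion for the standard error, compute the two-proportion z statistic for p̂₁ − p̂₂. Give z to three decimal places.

z = 1.659

p̂₁ = 391/1404 = 0.278490, p̂₂ = 278/1116 = 0.249104.
Pooled p̂ = (391+278)/(1404+1116) = 669/2520 = 0.265476.
SE = √(0.194999 × 0.00160831) = 0.017709.
z = (0.278490 − 0.249104)/0.017709 = 0.029386/0.017709 = 1.659.
p-value = 2·P(Z > 1.659) ≈ 0.0970; since p > α = 0.05, fail to reject H₀.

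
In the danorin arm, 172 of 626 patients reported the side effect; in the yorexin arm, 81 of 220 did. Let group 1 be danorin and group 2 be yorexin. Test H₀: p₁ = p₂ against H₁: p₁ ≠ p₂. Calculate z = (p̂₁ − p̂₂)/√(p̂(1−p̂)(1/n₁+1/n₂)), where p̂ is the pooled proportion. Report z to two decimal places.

p̂₁ = 172/626 = 0.2748, p̂₂ = 81/220 = 0.3682.
Pooled p̂ = (172+81)/(626+220) = 253/846 = 0.2991.
SE = √(0.209621 × 0.0061429) = 0.0359.
z = (0.2748 − 0.3682)/0.0359 = -0.0934/0.0359 = -2.60.
Two-sided p-value ≈ 2·Φ(−2.603) = 0.0092.

z = -2.60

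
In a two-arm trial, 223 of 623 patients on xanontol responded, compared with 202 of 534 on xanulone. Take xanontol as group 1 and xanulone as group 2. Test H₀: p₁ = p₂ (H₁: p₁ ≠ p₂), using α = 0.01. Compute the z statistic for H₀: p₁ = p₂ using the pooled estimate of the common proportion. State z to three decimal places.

z = -0.715

p̂₁ = 223/623 ≈ 0.35795, p̂₂ = 202/534 ≈ 0.37828.
Pooled p̂ = (223+202)/(623+534) = 425/1157 = 0.36733.
SE = √(p̂(1−p̂)(1/n₁+1/n₂)) = √(0.36733·0.63267·0.0034778) = √(0.000808234) = 0.02843.
z = (0.35795 − 0.37828)/0.02843 = -0.02033/0.02843 = -0.715.
p-value = 2·P(Z > 0.715) ≈ 0.4745; since p > α = 0.01, fail to reject H₀.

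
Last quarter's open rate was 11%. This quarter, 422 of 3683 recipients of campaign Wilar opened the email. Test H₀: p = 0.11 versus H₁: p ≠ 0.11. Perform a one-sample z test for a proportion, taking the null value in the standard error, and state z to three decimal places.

p̂ = 422/3683 ≈ 0.11458.
Under H₀, SE = √(0.11·0.89/3683) = √(2.65816e-05) = 0.00516.
z = (0.11458 − 0.11)/0.00516 = 0.00458/0.00516 = 0.888.

z = 0.888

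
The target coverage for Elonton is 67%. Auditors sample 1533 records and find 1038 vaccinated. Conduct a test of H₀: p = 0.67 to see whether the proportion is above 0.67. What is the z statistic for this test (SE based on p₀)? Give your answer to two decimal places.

z = 0.59

p̂ = 1038/1533 ≈ 0.6771.
SE = √(p₀(1−p₀)/n) = √(0.2211/1533) = 0.0120.
z = (0.6771 − 0.67)/0.0120 = 0.0071/0.0120 = 0.59.
p-value = P(Z > 0.592) ≈ 0.2771.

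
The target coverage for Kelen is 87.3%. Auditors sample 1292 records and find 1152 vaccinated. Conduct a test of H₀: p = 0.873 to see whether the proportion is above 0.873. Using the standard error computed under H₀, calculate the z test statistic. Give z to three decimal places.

p̂ = 1152/1292 = 0.891641.
SE = √(p₀(1−p₀)/n) = √(0.11087/1292) = 0.009264.
z = (0.891641 − 0.873)/0.009264 = 0.018641/0.009264 = 2.012.

z = 2.012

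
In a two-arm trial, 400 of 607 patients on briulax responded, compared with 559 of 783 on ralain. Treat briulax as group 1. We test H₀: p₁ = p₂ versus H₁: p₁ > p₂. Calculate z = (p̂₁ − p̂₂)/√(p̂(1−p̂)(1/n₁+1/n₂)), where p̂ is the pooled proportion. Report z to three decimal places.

p̂₁ = 400/607 = 0.65898, p̂₂ = 559/783 = 0.71392.
Pooled p̂ = (400+559)/(607+783) = 959/1390 = 0.68993.
SE = √(0.213927 × 0.00292459) = 0.02501.
z = (0.65898 − 0.71392)/0.02501 = -0.05494/0.02501 = -2.197.
p-value = P(Z > -2.197) ≈ 0.9860.

z = -2.197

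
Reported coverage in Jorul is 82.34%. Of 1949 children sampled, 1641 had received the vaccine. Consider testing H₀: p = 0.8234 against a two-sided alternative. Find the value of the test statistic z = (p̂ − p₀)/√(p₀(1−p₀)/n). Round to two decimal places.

z = 2.15

p̂ = 1641/1949 ≈ 0.84197.
Under H₀, SE = √(0.8234·0.1766/1949) = √(7.46087e-05) = 0.00864.
z = (0.84197 − 0.8234)/0.00864 = 0.01857/0.00864 = 2.15.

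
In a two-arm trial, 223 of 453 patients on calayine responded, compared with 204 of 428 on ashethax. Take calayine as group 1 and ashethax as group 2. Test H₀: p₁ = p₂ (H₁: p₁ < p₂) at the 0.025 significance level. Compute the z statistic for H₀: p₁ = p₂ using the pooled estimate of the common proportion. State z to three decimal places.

p̂₁ = 223/453 ≈ 0.49227, p̂₂ = 204/428 ≈ 0.47664.
Pooled p̂ = (223+204)/(453+428) = 427/881 = 0.48468.
SE = √(p̂(1−p̂)(1/n₁+1/n₂)) = √(0.48468·0.51532·0.00454395) = √(0.00113492) = 0.03369.
z = (0.49227 − 0.47664)/0.03369 = 0.01563/0.03369 = 0.464.
p-value = P(Z < 0.464) ≈ 0.6787, so at α = 0.025 we fail to reject H₀.

z = 0.464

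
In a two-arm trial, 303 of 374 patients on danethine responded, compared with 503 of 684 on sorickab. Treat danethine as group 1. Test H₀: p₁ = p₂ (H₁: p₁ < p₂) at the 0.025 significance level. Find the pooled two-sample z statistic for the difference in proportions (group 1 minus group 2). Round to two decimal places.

z = 2.73

p̂₁ = 303/374 ≈ 0.8102, p̂₂ = 503/684 ≈ 0.7354.
Pooled p̂ = (303+503)/(374+684) = 806/1058 = 0.7618.
SE = √(p̂(1−p̂)(1/n₁+1/n₂)) = √(0.7618·0.2382·0.00413579) = √(0.000750451) = 0.0274.
z = (0.8102 − 0.7354)/0.0274 = 0.0748/0.0274 = 2.73.
p-value = P(Z < 2.730) ≈ 0.9968. With α = 0.025, fail to reject H₀.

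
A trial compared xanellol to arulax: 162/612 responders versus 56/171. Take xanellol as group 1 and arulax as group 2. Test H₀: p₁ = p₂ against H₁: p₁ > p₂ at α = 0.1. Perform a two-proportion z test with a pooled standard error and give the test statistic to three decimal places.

z = -1.619

p̂₁ = 162/612 ≈ 0.26471, p̂₂ = 56/171 ≈ 0.32749.
Pooled p̂ = (162+56)/(612+171) = 218/783 = 0.27842.
SE = √(p̂(1−p̂)(1/n₁+1/n₂)) = √(0.27842·0.72158·0.00748194) = √(0.00150313) = 0.03877.
z = (0.26471 − 0.32749)/0.03877 = -0.06278/0.03877 = -1.619.
p-value = P(Z > -1.619) ≈ 0.9473; since p > α = 0.1, fail to reject H₀.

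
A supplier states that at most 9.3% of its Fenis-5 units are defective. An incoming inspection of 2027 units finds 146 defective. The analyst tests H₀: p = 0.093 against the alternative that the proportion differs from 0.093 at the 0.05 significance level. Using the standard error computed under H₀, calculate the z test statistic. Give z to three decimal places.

z = -3.251

p̂ = 146/2027 = 0.07203.
Standard error under H₀: √(0.093×0.907/2027) = 0.00645.
z = (0.07203 − 0.093)/0.00645 = -0.02097/0.00645 = -3.251.
p-value = 2·P(Z > 3.251) ≈ 0.0011; since p < α = 0.05, reject H₀.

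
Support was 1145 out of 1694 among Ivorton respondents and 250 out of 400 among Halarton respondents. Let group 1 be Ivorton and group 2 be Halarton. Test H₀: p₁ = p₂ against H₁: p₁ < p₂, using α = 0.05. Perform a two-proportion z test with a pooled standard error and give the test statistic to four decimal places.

z = 1.9422

p̂₁ = 1145/1694 = 0.675915, p̂₂ = 250/400 = 0.625000.
Pooled p̂ = (1145+250)/(1694+400) = 1395/2094 = 0.666189.
SE = √(0.222381 × 0.00309032) = 0.026215.
z = (0.675915 − 0.625000)/0.026215 = 0.050915/0.026215 = 1.9422.
p-value = P(Z < 1.942) ≈ 0.9739; since p > α = 0.05, fail to reject H₀.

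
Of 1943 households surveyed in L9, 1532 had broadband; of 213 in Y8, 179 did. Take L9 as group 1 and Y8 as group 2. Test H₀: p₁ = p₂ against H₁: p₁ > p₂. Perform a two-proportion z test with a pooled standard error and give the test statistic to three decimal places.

p̂₁ = 1532/1943 = 0.78847, p̂₂ = 179/213 = 0.84038.
Pooled p̂ = (1532+179)/(1943+213) = 1711/2156 = 0.79360.
SE = √(0.163799 × 0.0052095) = 0.02921.
z = (0.78847 − 0.84038)/0.02921 = -0.05191/0.02921 = -1.777.

z = -1.777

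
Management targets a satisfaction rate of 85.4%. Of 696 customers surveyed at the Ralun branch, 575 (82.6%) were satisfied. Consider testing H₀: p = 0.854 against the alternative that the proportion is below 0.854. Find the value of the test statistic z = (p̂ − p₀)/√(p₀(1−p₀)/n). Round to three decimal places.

z = -2.081

p̂ = 575/696 ≈ 0.82615.
Under H₀, SE = √(0.854·0.146/696) = √(0.000179144) = 0.01338.
z = (0.82615 − 0.854)/0.01338 = -0.02785/0.01338 = -2.081.
p-value = P(Z < -2.081) ≈ 0.0187.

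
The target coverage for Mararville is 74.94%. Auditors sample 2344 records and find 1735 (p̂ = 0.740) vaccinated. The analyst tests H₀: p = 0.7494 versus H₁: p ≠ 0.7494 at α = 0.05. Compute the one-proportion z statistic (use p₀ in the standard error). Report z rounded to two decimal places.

p̂ = 1735/2344 ≈ 0.74019.
Under H₀, SE = √(0.7494·0.2506/2344) = √(8.01193e-05) = 0.00895.
z = (0.74019 − 0.7494)/0.00895 = -0.00921/0.00895 = -1.03.
Two-sided p-value ≈ 2·Φ(−1.029) = 0.3034; since p > α = 0.05, fail to reject H₀.

z = -1.03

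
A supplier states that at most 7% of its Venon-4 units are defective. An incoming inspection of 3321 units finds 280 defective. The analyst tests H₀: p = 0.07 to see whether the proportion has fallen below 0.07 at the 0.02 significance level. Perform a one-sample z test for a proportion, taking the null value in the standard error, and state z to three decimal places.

p̂ = 280/3321 = 0.084312.
Standard error under H₀: √(0.07×0.93/3321) = 0.004427.
z = (0.084312 − 0.07)/0.004427 = 0.014312/0.004427 = 3.233.
p-value = P(Z < 3.233) ≈ 0.9994; since p > α = 0.02, fail to reject H₀.

z = 3.233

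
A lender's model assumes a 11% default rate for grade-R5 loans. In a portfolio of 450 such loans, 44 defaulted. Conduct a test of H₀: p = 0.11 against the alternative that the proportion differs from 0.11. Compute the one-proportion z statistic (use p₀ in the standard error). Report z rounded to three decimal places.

p̂ = 44/450 ≈ 0.097778.
Standard error under H₀: √(0.11×0.89/450) = 0.014750.
z = (0.097778 − 0.11)/0.014750 = -0.012222/0.014750 = -0.829.
Two-sided p-value ≈ 2·Φ(−0.829) = 0.4073.

z = -0.829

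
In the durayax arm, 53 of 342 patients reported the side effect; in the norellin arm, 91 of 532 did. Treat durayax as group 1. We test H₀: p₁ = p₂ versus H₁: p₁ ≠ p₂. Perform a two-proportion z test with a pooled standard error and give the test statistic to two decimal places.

p̂₁ = 53/342 ≈ 0.1550, p̂₂ = 91/532 ≈ 0.1711.
Pooled p̂ = (53+91)/(342+532) = 144/874 = 0.1648.
SE = √(p̂(1−p̂)(1/n₁+1/n₂)) = √(0.1648·0.8352·0.00480368) = √(0.000661053) = 0.0257.
z = (0.1550 − 0.1711)/0.0257 = -0.0161/0.0257 = -0.63.
p-value = 2·P(Z > 0.625) ≈ 0.5317.

z = -0.63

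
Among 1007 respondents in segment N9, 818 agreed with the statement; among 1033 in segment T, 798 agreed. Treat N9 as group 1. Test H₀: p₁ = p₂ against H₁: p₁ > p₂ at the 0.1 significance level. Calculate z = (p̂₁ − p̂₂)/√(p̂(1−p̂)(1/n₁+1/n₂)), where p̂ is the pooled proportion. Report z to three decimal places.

p̂₁ = 818/1007 ≈ 0.81231, p̂₂ = 798/1033 ≈ 0.77251.
Pooled p̂ = (818+798)/(1007+1033) = 1616/2040 = 0.79216.
SE = √(0.164644 × 0.0019611) = 0.01797.
z = (0.81231 − 0.77251)/0.01797 = 0.03980/0.01797 = 2.215.
p-value = P(Z > 2.215) ≈ 0.0134; since p < α = 0.1, reject H₀.

z = 2.215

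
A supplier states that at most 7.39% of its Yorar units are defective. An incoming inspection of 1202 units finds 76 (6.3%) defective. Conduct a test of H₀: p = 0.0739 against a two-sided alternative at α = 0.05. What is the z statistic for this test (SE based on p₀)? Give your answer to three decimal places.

p̂ = 76/1202 ≈ 0.063228.
Standard error under H₀: √(0.0739×0.9261/1202) = 0.007546.
z = (0.063228 − 0.0739)/0.007546 = -0.010672/0.007546 = -1.414.
p-value = 2·P(Z > 1.414) ≈ 0.1573; since p > α = 0.05, fail to reject H₀.

z = -1.414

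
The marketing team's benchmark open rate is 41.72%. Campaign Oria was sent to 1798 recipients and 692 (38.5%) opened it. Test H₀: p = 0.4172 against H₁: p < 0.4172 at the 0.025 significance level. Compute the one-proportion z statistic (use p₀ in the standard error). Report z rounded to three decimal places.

p̂ = 692/1798 ≈ 0.38487.
SE = √(p₀(1−p₀)/n) = √(0.24314/1798) = 0.01163.
z = (0.38487 − 0.4172)/0.01163 = -0.03233/0.01163 = -2.780.
p-value = P(Z < -2.780) ≈ 0.0027. With α = 0.025, reject H₀.

z = -2.780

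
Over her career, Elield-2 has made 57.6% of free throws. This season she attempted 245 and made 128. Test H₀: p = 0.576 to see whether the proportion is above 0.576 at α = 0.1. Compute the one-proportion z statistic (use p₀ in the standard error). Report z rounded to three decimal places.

z = -1.696

p̂ = 128/245 ≈ 0.52245.
SE = √(p₀(1−p₀)/n) = √(0.24422/245) = 0.03157.
z = (0.52245 − 0.576)/0.03157 = -0.05355/0.03157 = -1.696.
p-value = P(Z > -1.696) ≈ 0.9551. With α = 0.1, fail to reject H₀.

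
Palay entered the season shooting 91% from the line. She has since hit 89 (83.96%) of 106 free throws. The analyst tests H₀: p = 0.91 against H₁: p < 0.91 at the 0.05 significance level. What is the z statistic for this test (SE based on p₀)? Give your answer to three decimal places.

z = -2.532

p̂ = 89/106 ≈ 0.83962.
Standard error under H₀: √(0.91×0.09/106) = 0.02780.
z = (0.83962 − 0.91)/0.02780 = -0.07038/0.02780 = -2.532.
p-value = P(Z < -2.532) ≈ 0.0057, so at α = 0.05 we reject H₀.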